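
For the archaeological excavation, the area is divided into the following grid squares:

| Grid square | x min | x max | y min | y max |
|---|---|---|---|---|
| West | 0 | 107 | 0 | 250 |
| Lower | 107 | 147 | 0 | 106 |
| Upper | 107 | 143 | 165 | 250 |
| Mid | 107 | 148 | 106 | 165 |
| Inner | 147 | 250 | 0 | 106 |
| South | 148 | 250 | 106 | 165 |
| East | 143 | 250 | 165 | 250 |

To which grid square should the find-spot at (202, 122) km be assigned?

The point has x = 202 and y = 122.
Only South satisfies 148 ≤ x ≤ 250 and 106 ≤ y ≤ 165.

South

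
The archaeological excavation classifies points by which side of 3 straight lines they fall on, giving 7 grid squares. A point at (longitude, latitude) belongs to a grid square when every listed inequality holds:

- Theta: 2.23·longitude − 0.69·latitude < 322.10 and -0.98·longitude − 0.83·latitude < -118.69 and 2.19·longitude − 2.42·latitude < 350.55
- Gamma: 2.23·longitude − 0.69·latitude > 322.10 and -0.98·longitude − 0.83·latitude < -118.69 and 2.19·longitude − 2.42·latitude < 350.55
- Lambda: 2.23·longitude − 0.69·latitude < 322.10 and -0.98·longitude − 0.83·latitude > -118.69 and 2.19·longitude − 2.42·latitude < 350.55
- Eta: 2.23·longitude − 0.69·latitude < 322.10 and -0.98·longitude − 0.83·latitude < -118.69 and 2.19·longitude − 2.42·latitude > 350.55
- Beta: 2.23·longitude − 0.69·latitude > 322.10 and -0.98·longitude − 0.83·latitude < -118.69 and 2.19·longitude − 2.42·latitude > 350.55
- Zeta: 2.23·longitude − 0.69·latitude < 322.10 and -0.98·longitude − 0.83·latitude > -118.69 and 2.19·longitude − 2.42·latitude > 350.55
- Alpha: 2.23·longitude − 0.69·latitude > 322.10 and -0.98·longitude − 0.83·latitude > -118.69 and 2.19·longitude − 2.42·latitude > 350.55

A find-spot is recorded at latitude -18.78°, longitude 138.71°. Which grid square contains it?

2.23·138.71 − 0.69·-18.78 = 322.281, which is > 322.10
-0.98·138.71 − 0.83·-18.78 = -120.348, which is < -118.69
2.19·138.71 − 2.42·-18.78 = 349.223, which is < 350.55
This sign pattern matches Gamma.

Gamma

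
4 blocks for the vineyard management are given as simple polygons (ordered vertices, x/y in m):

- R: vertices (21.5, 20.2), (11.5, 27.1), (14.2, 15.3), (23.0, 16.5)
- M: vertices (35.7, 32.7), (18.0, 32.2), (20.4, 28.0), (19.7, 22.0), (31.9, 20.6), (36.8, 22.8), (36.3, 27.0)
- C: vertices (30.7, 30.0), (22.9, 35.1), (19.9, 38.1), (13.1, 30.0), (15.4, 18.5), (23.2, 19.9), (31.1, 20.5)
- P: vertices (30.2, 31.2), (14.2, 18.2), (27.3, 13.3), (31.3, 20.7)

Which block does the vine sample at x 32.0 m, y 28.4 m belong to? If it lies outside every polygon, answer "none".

M

Cast a ray rightward from (32.0, 28.4). For each polygon, the edges (by vertex number in listed order) whose endpoints lie on opposite sides of y = 28.4, where each meets that height, and whether that is right or left of the point:
R: no edge straddles that height → 0 crossings.
M: 2–3 at x≈20.17 (left), 7–1 at x≈36.15 (right) → 1 crossing.
C: 4–5 at x≈13.42 (left), 7–1 at x≈30.77 (left) → 0 crossings.
P: 1–2 at x≈26.75 (left), 4–1 at x≈30.49 (left) → 0 crossings.
Only M has an odd count, so the point is inside M.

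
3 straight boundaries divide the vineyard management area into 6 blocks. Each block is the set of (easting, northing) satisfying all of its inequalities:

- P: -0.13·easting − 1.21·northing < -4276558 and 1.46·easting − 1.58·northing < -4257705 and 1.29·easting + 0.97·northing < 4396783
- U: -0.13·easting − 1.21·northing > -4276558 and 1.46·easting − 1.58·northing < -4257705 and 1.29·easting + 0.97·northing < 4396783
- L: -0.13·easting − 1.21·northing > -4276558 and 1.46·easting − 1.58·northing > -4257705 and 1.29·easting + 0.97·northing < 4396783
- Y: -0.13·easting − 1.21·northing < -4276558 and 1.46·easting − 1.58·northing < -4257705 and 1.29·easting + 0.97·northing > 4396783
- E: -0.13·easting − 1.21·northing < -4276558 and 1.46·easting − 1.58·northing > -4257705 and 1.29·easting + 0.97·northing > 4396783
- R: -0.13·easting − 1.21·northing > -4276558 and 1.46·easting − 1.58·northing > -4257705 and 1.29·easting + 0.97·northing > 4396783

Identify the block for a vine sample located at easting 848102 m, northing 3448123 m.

-0.13·848102 − 1.21·3448123 = -4282482.090, which is < -4276558
1.46·848102 − 1.58·3448123 = -4209805.420, which is > -4257705
1.29·848102 + 0.97·3448123 = 4438730.890, which is > 4396783
This sign pattern matches E.

E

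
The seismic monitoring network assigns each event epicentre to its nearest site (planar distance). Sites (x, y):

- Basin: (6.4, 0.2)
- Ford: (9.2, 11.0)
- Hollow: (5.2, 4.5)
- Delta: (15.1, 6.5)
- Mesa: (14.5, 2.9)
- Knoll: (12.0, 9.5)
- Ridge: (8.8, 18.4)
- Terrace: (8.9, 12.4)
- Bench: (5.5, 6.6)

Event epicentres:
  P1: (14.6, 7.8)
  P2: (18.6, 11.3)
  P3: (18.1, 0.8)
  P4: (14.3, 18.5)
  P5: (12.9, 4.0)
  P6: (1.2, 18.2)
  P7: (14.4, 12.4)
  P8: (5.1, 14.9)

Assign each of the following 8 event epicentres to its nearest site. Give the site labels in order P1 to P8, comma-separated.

Delta, Delta, Mesa, Ridge, Mesa, Ridge, Knoll, Terrace

P1 → Delta (d²=1.94)
P2 → Delta (d²=35.29)
P3 → Mesa (d²=17.37)
P4 → Ridge (d²=30.26)
P5 → Mesa (d²=3.77)
P6 → Ridge (d²=57.80)
P7 → Knoll (d²=14.17)
P8 → Terrace (d²=20.69)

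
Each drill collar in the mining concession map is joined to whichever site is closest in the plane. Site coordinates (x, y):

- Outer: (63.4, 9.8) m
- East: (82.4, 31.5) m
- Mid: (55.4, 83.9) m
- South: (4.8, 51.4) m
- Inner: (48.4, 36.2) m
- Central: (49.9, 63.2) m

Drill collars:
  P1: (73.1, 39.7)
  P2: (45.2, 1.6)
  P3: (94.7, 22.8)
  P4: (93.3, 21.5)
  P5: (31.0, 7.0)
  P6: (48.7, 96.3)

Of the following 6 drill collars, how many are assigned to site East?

3

P1 → East
P2 → Outer
P3 → East
P4 → East
P5 → Outer
P6 → Mid
3 of the 6 go to East.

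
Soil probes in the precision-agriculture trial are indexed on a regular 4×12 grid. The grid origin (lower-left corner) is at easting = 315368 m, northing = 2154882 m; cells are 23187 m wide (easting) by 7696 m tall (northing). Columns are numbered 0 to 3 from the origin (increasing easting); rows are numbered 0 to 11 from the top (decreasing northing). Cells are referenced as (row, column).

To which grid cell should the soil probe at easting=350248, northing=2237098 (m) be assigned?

Column index: ⌊(350248 − 315368) / 23187⌋ = ⌊1.504⌋ = 1
Row offset from origin: ⌊(2237098 − 2154882) / 7696⌋ = ⌊10.683⌋ = 10 → row 1 (counted from top)

(1, 1)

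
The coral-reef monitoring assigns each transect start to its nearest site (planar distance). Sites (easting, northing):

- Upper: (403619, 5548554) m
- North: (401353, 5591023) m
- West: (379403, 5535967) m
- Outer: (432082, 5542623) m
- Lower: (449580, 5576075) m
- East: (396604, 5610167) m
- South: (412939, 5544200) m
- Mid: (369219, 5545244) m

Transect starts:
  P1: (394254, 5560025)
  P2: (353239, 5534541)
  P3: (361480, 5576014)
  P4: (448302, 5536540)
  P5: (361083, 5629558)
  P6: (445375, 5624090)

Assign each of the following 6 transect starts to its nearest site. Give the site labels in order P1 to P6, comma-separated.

P1 → Upper (d²=219287066.00)
P2 → Mid (d²=369914609.00)
P3 → Mid (d²=1006685021.00)
P4 → Outer (d²=300091289.00)
P5 → East (d²=1637752322.00)
P6 → Lower (d²=2323122250.00)

Upper, Mid, Mid, Outer, East, Lower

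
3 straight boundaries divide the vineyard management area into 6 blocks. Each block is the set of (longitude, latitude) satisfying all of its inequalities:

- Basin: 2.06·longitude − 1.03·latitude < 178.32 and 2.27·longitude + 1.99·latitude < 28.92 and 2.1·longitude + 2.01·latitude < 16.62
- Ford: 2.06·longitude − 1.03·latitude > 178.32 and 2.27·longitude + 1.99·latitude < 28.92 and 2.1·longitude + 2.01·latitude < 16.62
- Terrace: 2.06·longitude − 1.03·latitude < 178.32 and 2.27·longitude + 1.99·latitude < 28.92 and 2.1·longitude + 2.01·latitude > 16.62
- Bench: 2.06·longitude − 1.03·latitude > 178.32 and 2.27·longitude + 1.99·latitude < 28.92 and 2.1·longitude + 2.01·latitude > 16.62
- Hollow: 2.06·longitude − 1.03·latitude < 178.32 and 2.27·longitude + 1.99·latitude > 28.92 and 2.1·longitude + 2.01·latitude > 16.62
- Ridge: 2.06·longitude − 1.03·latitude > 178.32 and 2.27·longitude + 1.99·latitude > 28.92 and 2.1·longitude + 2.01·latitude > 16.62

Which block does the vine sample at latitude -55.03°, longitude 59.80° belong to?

Ford

2.06·59.80 − 1.03·-55.03 = 179.869, which is > 178.32
2.27·59.80 + 1.99·-55.03 = 26.236, which is < 28.92
2.1·59.80 + 2.01·-55.03 = 14.970, which is < 16.62
This sign pattern matches Ford.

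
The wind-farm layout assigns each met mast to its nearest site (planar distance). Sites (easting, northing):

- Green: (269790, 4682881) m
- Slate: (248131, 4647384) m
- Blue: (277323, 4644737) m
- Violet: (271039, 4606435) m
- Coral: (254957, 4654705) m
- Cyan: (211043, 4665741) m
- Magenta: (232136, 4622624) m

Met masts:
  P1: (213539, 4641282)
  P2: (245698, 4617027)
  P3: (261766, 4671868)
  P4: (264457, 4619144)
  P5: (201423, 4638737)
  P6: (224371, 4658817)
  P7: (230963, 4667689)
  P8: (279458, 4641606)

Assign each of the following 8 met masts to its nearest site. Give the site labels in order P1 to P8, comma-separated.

P1 → Cyan (d²=604472697.00)
P2 → Magenta (d²=215254253.00)
P3 → Green (d²=185670745.00)
P4 → Violet (d²=204841405.00)
P5 → Cyan (d²=821760416.00)
P6 → Cyan (d²=225577360.00)
P7 → Cyan (d²=400601104.00)
P8 → Blue (d²=14361386.00)

Cyan, Magenta, Green, Violet, Cyan, Cyan, Cyan, Blue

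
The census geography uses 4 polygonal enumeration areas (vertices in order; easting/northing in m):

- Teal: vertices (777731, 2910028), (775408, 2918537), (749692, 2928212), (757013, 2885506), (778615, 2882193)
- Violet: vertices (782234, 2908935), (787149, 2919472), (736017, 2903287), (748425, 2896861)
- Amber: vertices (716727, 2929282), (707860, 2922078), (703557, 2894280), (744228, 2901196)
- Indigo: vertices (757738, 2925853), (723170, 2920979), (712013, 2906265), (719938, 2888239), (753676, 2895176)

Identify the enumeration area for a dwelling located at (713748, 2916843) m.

Cast a ray rightward from (713748, 2916843). For each polygon, the edges (by vertex number in listed order) whose endpoints lie on opposite sides of northing = 2916843, where each meets that height, and whether that is right or left of the point:
Teal: 1–2 at easting≈775870.5 (right), 3–4 at easting≈751641.0 (right) → 2 crossings.
Violet: 1–2 at easting≈785922.7 (right), 2–3 at easting≈778843.4 (right) → 2 crossings.
Amber: 2–3 at easting≈707049.6 (left), 4–1 at easting≈728906.9 (right) → 1 crossing.
Indigo: 2–3 at easting≈720033.8 (right), 5–1 at easting≈756545.0 (right) → 2 crossings.
Only Amber has an odd count, so the point is inside Amber.

Amber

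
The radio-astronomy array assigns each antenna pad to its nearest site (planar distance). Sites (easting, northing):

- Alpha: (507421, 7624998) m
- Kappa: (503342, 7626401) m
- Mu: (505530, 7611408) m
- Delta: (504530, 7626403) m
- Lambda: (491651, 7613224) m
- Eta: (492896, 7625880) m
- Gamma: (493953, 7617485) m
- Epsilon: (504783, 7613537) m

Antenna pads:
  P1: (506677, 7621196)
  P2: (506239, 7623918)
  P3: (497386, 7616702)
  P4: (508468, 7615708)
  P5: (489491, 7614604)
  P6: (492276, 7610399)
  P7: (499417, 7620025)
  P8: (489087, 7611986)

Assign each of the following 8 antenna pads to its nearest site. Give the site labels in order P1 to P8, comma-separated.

P1 → Alpha (d²=15008740.00)
P2 → Alpha (d²=2563524.00)
P3 → Gamma (d²=12398578.00)
P4 → Epsilon (d²=18292466.00)
P5 → Lambda (d²=6570000.00)
P6 → Lambda (d²=8371250.00)
P7 → Gamma (d²=36306896.00)
P8 → Lambda (d²=8106740.00)

Alpha, Alpha, Gamma, Epsilon, Lambda, Lambda, Gamma, Lambda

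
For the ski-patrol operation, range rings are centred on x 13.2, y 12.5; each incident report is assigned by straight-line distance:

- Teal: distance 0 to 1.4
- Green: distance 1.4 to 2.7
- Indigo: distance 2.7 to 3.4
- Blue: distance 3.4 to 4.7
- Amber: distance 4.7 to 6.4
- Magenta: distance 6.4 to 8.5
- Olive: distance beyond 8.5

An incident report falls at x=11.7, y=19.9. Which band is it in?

Distance = √((11.7−13.2)² + (19.9−12.5)²) = √(2.250 + 54.760) = 7.550.
6.4 ≤ 7.550 < 8.5 → Magenta.

Magenta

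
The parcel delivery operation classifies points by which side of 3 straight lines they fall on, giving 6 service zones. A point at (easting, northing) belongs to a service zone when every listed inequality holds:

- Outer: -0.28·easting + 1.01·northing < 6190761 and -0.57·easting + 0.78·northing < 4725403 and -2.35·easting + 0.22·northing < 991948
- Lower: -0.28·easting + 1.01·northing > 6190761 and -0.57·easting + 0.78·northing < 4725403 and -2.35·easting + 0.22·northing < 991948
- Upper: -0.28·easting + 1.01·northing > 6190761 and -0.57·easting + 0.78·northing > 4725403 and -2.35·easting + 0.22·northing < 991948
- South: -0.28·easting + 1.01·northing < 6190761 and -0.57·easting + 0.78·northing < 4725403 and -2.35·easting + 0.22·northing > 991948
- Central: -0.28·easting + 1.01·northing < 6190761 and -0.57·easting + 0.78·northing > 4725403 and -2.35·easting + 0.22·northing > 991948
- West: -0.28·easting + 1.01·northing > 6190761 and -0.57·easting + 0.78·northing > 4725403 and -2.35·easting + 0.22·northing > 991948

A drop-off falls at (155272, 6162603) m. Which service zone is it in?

Outer

-0.28·155272 + 1.01·6162603 = 6180752.870, which is < 6190761
-0.57·155272 + 0.78·6162603 = 4718325.300, which is < 4725403
-2.35·155272 + 0.22·6162603 = 990883.460, which is < 991948
This sign pattern matches Outer.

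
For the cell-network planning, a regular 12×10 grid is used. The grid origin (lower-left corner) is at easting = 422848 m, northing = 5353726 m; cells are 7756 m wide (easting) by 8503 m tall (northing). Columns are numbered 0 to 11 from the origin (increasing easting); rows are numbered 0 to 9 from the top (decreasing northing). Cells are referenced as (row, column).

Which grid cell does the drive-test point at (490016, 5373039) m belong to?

Column index: ⌊(490016 − 422848) / 7756⌋ = ⌊8.660⌋ = 8
Row offset from origin: ⌊(5373039 − 5353726) / 8503⌋ = ⌊2.271⌋ = 2 → row 7 (counted from top)

(7, 8)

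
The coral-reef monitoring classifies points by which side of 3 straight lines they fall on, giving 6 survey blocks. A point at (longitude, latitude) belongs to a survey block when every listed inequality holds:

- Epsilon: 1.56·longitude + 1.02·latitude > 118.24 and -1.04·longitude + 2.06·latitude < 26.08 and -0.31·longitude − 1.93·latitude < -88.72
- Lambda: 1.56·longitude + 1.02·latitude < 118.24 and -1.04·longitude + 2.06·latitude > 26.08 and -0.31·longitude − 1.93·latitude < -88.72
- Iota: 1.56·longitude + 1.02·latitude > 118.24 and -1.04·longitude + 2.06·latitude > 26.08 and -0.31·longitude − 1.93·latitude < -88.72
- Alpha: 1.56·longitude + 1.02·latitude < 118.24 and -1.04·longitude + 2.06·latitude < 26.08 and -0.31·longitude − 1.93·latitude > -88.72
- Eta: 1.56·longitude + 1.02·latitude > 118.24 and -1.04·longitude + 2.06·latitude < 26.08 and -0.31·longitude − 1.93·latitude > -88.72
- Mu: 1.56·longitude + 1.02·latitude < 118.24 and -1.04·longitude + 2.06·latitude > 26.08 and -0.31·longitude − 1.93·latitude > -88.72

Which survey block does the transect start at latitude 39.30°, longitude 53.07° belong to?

1.56·53.07 + 1.02·39.30 = 122.875, which is > 118.24
-1.04·53.07 + 2.06·39.30 = 25.765, which is < 26.08
-0.31·53.07 − 1.93·39.30 = -92.301, which is < -88.72
This sign pattern matches Epsilon.

Epsilon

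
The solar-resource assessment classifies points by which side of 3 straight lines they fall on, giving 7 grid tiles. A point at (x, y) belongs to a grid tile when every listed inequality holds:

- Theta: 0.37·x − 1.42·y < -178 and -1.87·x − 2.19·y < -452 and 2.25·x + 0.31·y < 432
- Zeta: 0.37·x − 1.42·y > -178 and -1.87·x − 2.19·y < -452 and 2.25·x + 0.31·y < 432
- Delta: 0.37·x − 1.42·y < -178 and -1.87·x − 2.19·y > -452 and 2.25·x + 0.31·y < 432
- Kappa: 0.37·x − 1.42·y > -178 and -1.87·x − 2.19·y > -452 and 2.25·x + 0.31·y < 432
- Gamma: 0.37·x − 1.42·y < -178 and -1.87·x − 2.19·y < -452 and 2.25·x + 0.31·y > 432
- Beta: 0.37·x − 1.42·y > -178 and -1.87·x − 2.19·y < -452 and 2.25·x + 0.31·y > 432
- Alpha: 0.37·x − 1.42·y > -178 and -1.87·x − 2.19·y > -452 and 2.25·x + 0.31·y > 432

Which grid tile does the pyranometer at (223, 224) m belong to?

Gamma

0.37·223 − 1.42·224 = -235.570, which is < -178
-1.87·223 − 2.19·224 = -907.570, which is < -452
2.25·223 + 0.31·224 = 571.190, which is > 432
This sign pattern matches Gamma.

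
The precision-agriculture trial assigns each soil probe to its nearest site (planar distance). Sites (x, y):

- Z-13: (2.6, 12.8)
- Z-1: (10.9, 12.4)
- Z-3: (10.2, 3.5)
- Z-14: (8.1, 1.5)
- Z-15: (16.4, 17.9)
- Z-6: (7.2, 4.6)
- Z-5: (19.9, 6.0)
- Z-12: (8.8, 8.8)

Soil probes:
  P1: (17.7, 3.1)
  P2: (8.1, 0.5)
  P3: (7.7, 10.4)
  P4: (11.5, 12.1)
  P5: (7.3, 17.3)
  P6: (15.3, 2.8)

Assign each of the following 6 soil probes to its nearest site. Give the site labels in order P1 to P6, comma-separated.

P1 → Z-5 (d²=13.25)
P2 → Z-14 (d²=1.00)
P3 → Z-12 (d²=3.77)
P4 → Z-1 (d²=0.45)
P5 → Z-1 (d²=36.97)
P6 → Z-3 (d²=26.50)

Z-5, Z-14, Z-12, Z-1, Z-1, Z-3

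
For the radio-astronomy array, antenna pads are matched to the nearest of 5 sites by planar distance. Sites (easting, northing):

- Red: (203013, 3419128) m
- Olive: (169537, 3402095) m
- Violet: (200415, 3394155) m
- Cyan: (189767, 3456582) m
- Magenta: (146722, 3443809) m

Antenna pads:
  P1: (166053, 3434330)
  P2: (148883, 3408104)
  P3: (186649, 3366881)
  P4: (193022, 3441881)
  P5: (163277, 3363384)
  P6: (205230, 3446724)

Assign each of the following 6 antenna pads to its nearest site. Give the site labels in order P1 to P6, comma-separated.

P1 → Magenta (d²=463539002.00)
P2 → Olive (d²=462695797.00)
P3 → Violet (d²=933373832.00)
P4 → Cyan (d²=226714426.00)
P5 → Olive (d²=1537729121.00)
P6 → Cyan (d²=336284533.00)

Magenta, Olive, Violet, Cyan, Olive, Cyan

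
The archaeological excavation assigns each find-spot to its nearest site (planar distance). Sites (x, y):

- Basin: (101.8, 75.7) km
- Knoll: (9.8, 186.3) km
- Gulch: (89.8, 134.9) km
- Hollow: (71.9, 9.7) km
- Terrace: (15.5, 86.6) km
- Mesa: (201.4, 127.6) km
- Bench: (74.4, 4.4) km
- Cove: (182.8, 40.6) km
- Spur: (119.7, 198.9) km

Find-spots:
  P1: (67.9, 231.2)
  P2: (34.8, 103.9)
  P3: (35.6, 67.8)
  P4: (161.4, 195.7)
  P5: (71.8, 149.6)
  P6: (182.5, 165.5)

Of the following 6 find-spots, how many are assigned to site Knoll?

P1 → Spur
P2 → Terrace
P3 → Terrace
P4 → Spur
P5 → Gulch
P6 → Mesa
0 of the 6 go to Knoll.

0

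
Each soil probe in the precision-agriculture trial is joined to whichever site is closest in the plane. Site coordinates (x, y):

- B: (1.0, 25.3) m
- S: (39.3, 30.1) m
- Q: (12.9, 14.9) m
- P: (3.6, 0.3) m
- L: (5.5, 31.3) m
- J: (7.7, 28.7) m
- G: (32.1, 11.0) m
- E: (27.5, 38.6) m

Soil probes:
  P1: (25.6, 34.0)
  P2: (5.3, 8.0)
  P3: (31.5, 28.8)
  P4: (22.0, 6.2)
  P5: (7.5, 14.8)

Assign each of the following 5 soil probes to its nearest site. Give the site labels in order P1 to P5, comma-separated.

P1 → E (d²=24.77)
P2 → P (d²=62.18)
P3 → S (d²=62.53)
P4 → G (d²=125.05)
P5 → Q (d²=29.17)

E, P, S, G, Q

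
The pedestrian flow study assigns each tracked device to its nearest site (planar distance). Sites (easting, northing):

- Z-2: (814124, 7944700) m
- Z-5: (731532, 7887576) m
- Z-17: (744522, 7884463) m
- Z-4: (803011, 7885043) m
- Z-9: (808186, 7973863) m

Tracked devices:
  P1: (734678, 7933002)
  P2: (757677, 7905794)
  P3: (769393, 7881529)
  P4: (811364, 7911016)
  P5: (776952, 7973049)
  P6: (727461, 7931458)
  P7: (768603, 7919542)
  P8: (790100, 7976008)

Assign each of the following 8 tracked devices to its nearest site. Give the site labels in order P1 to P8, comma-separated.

P1 → Z-5 (d²=2073418792.00)
P2 → Z-17 (d²=628065586.00)
P3 → Z-17 (d²=627174997.00)
P4 → Z-4 (d²=744369338.00)
P5 → Z-9 (d²=976225352.00)
P6 → Z-5 (d²=1942202965.00)
P7 → Z-17 (d²=1810430802.00)
P8 → Z-9 (d²=331704421.00)

Z-5, Z-17, Z-17, Z-4, Z-9, Z-5, Z-17, Z-9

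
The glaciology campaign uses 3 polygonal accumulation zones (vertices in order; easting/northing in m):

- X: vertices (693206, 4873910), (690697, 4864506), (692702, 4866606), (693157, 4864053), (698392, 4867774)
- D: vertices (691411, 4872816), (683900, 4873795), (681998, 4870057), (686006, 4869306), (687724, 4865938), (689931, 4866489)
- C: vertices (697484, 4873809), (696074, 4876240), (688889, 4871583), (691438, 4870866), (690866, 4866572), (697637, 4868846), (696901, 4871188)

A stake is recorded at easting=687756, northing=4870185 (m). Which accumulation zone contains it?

D

Cast a ray rightward from (687756, 4870185). For each polygon, the edges (by vertex number in listed order) whose endpoints lie on opposite sides of northing = 4870185, where each meets that height, and whether that is right or left of the point:
X: 1–2 at easting≈692212.2 (right), 5–1 at easting≈696354.3 (right) → 2 crossings.
D: 2–3 at easting≈682063.1 (left), 6–1 at easting≈690795.6 (right) → 1 crossing.
C: 4–5 at easting≈691347.3 (right), 6–7 at easting≈697216.2 (right) → 2 crossings.
Only D has an odd count, so the point is inside D.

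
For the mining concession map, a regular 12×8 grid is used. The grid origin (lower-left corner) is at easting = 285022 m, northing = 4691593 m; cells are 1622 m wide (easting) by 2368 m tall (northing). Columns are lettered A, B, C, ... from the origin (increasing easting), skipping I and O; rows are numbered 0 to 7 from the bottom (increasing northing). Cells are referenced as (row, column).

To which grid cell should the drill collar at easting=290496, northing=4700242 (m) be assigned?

Column index: ⌊(290496 − 285022) / 1622⌋ = ⌊3.375⌋ = 3 → column D
Row offset from origin: ⌊(4700242 − 4691593) / 2368⌋ = ⌊3.652⌋ = 3 → row 3

(3, D)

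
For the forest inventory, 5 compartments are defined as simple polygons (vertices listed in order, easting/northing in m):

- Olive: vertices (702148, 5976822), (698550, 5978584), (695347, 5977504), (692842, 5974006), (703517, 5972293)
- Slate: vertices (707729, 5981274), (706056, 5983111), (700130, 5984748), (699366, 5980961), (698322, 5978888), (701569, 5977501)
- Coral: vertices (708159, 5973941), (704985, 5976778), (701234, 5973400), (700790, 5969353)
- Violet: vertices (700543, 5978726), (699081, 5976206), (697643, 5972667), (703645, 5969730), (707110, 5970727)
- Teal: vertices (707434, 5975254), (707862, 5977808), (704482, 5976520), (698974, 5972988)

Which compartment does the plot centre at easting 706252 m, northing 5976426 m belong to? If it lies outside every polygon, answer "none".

Cast a ray rightward from (706252, 5976426). For each polygon, the edges (by vertex number in listed order) whose endpoints lie on opposite sides of northing = 5976426, where each meets that height, and whether that is right or left of the point:
Olive: 3–4 at easting≈694575.0 (left), 5–1 at easting≈702267.7 (left) → 0 crossings.
Slate: no edge straddles that height → 0 crossings.
Coral: 1–2 at easting≈705378.8 (left), 2–3 at easting≈704594.1 (left) → 0 crossings.
Violet: 1–2 at easting≈699208.6 (left), 5–1 at easting≈702431.2 (left) → 0 crossings.
Teal: 1–2 at easting≈707630.4 (right), 3–4 at easting≈704335.4 (left) → 1 crossing.
Only Teal has an odd count, so the point is inside Teal.

Teal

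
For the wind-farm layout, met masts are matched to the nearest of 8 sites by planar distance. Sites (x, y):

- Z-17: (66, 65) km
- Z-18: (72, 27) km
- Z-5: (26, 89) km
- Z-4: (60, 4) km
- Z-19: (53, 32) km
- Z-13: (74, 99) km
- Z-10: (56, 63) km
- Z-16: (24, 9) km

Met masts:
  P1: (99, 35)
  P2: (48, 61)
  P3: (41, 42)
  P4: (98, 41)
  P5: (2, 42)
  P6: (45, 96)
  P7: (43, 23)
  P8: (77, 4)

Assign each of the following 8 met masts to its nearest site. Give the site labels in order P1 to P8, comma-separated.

Z-18, Z-10, Z-19, Z-18, Z-16, Z-5, Z-19, Z-4

P1 → Z-18 (d²=793.00)
P2 → Z-10 (d²=68.00)
P3 → Z-19 (d²=244.00)
P4 → Z-18 (d²=872.00)
P5 → Z-16 (d²=1573.00)
P6 → Z-5 (d²=410.00)
P7 → Z-19 (d²=181.00)
P8 → Z-4 (d²=289.00)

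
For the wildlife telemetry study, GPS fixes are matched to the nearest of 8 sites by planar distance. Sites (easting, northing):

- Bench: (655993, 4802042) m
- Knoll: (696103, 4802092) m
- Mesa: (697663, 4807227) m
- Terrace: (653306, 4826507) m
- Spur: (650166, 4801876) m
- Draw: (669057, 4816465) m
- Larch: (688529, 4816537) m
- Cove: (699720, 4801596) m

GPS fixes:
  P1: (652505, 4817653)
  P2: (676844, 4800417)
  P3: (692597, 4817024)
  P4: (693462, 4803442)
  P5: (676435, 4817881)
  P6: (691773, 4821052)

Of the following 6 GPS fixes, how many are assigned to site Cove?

0

P1 → Terrace
P2 → Draw
P3 → Larch
P4 → Knoll
P5 → Draw
P6 → Larch
0 of the 6 go to Cove.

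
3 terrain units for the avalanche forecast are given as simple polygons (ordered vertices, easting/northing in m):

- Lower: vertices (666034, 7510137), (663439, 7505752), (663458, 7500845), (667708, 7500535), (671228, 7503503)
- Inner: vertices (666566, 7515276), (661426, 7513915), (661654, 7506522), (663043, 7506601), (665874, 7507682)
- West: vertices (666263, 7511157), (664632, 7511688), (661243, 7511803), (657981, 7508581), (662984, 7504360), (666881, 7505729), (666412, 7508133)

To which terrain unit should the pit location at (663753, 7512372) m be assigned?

Cast a ray rightward from (663753, 7512372). For each polygon, the edges (by vertex number in listed order) whose endpoints lie on opposite sides of northing = 7512372, where each meets that height, and whether that is right or left of the point:
Lower: no edge straddles that height → 0 crossings.
Inner: 2–3 at easting≈661473.6 (left), 5–1 at easting≈666301.4 (right) → 1 crossing.
West: no edge straddles that height → 0 crossings.
Only Inner has an odd count, so the point is inside Inner.

Inner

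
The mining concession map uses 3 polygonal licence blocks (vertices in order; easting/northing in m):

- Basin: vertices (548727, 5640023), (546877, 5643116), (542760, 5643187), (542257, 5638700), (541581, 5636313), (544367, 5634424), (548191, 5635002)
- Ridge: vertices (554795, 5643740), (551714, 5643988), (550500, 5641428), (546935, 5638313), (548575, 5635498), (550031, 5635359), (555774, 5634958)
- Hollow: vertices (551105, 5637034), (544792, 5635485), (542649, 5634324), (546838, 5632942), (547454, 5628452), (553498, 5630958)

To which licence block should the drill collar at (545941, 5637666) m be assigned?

Cast a ray rightward from (545941, 5637666). For each polygon, the edges (by vertex number in listed order) whose endpoints lie on opposite sides of northing = 5637666, where each meets that height, and whether that is right or left of the point:
Basin: 4–5 at easting≈541964.2 (left), 7–1 at easting≈548475.4 (right) → 1 crossing.
Ridge: 4–5 at easting≈547311.9 (right), 7–1 at easting≈555472.1 (right) → 2 crossings.
Hollow: no edge straddles that height → 0 crossings.
Only Basin has an odd count, so the point is inside Basin.

Basin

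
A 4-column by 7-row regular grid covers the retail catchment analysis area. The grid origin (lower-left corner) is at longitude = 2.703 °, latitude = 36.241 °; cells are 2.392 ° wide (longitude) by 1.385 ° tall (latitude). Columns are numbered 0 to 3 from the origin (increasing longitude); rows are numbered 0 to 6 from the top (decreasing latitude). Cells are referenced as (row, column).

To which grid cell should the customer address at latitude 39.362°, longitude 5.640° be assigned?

(4, 1)

Column index: ⌊(5.640 − 2.703) / 2.392⌋ = ⌊1.228⌋ = 1
Row offset from origin: ⌊(39.362 − 36.241) / 1.385⌋ = ⌊2.253⌋ = 2 → row 4 (counted from top)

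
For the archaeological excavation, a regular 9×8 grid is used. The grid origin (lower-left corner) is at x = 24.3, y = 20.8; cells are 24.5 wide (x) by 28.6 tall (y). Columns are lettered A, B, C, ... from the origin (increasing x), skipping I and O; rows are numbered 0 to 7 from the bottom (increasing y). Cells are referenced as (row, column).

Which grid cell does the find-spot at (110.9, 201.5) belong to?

(6, D)

Column index: ⌊(110.9 − 24.3) / 24.5⌋ = ⌊3.535⌋ = 3 → column D
Row offset from origin: ⌊(201.5 − 20.8) / 28.6⌋ = ⌊6.318⌋ = 6 → row 6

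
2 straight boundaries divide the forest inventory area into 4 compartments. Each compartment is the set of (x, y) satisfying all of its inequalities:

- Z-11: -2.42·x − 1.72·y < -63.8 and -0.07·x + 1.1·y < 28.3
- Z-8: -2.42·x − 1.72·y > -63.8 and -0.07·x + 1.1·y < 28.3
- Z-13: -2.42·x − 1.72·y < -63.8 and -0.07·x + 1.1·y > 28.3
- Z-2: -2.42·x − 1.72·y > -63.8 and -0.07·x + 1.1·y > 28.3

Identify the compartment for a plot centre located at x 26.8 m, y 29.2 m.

-2.42·26.8 − 1.72·29.2 = -115.080, which is < -63.8
-0.07·26.8 + 1.1·29.2 = 30.244, which is > 28.3
This sign pattern matches Z-13.

Z-13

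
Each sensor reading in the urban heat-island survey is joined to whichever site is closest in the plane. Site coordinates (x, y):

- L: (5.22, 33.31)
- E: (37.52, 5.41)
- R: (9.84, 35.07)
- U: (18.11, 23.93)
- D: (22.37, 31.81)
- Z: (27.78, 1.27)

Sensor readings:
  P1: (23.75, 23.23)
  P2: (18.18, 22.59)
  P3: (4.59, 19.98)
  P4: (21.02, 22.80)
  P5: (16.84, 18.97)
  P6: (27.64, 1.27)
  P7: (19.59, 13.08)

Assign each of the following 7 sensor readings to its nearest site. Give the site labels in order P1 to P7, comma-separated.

P1 → U (d²=32.30)
P2 → U (d²=1.80)
P3 → L (d²=178.09)
P4 → U (d²=9.74)
P5 → U (d²=26.21)
P6 → Z (d²=0.02)
P7 → U (d²=119.91)

U, U, L, U, U, Z, U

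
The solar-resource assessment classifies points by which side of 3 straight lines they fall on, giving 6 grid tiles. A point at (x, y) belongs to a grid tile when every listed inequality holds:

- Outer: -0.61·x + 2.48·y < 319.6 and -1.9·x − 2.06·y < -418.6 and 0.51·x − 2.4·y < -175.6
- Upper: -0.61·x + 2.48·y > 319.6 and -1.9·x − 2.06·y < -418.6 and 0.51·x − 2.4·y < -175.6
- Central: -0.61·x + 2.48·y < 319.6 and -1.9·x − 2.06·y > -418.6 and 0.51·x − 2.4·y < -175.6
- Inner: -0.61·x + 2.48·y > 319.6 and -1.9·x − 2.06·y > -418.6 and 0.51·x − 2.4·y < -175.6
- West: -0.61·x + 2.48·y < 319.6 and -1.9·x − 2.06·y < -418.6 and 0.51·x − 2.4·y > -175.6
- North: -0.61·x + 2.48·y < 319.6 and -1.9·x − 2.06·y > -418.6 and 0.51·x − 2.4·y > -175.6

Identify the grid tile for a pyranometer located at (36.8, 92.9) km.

Central

-0.61·36.8 + 2.48·92.9 = 207.944, which is < 319.6
-1.9·36.8 − 2.06·92.9 = -261.294, which is > -418.6
0.51·36.8 − 2.4·92.9 = -204.192, which is < -175.6
This sign pattern matches Central.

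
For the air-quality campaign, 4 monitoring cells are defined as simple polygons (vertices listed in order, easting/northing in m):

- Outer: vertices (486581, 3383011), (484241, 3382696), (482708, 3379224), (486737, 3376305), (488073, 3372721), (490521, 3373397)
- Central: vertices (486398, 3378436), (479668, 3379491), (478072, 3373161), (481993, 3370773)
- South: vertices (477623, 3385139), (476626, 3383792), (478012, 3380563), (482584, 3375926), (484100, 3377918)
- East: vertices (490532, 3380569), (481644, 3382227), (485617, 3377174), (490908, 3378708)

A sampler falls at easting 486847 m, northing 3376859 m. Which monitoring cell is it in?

Outer

Cast a ray rightward from (486847, 3376859). For each polygon, the edges (by vertex number in listed order) whose endpoints lie on opposite sides of northing = 3376859, where each meets that height, and whether that is right or left of the point:
Outer: 3–4 at easting≈485972.3 (left), 6–1 at easting≈489102.2 (right) → 1 crossing.
Central: 2–3 at easting≈479004.4 (left), 4–1 at easting≈485491.5 (left) → 0 crossings.
South: 3–4 at easting≈481664.1 (left), 4–5 at easting≈483294.1 (left) → 0 crossings.
East: no edge straddles that height → 0 crossings.
Only Outer has an odd count, so the point is inside Outer.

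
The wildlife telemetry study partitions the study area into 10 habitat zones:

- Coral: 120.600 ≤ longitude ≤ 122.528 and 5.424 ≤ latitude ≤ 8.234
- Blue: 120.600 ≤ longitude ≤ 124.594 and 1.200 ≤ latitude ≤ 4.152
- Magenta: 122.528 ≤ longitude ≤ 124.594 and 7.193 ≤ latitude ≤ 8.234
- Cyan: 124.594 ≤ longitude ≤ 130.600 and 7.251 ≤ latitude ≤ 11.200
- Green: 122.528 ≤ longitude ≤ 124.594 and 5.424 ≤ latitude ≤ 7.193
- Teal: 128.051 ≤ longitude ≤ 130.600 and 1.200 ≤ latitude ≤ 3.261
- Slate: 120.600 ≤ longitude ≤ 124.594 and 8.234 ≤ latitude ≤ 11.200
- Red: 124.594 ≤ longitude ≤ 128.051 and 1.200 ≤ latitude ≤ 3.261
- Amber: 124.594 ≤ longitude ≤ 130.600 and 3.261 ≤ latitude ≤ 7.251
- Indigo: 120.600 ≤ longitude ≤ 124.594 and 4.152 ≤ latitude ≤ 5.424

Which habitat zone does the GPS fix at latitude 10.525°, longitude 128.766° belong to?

Cyan

The point has longitude = 128.766 and latitude = 10.525.
Only Cyan satisfies 124.594 ≤ longitude ≤ 130.600 and 7.251 ≤ latitude ≤ 11.200.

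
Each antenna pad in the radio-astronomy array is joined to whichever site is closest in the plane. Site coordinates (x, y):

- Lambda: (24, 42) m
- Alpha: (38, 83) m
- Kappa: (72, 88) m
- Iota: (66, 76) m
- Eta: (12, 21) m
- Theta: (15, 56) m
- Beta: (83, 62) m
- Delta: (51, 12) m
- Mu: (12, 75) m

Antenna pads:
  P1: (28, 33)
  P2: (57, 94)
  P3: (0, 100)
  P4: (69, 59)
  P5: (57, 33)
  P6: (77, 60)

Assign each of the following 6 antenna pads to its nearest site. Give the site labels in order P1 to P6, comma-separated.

P1 → Lambda (d²=97.00)
P2 → Kappa (d²=261.00)
P3 → Mu (d²=769.00)
P4 → Beta (d²=205.00)
P5 → Delta (d²=477.00)
P6 → Beta (d²=40.00)

Lambda, Kappa, Mu, Beta, Delta, Beta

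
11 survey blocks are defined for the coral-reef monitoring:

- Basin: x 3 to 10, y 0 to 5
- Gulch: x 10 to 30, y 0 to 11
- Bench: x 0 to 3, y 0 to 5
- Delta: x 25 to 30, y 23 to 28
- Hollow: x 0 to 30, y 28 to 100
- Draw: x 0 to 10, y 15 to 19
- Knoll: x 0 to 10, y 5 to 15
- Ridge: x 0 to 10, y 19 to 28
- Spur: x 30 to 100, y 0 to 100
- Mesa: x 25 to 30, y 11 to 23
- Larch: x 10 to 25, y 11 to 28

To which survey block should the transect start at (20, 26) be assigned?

Larch

The point has x = 20 and y = 26.
Only Larch satisfies 10 ≤ x ≤ 25 and 11 ≤ y ≤ 28.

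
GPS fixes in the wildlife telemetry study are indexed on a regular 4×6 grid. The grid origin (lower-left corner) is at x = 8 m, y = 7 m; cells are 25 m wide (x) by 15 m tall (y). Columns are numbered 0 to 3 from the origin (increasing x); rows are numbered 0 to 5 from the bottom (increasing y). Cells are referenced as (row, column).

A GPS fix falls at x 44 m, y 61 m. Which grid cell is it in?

(3, 1)

Column index: ⌊(44 − 8) / 25⌋ = ⌊1.440⌋ = 1
Row offset from origin: ⌊(61 − 7) / 15⌋ = ⌊3.600⌋ = 3 → row 3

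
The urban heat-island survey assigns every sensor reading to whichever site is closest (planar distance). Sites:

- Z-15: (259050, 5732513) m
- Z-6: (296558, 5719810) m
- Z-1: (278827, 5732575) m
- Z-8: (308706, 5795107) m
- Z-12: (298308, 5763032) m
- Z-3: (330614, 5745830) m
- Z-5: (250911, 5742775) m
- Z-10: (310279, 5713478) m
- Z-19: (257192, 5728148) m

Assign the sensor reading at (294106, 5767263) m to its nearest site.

Squared distances to each site:
Z-15: 2436485636.000; Z-6: 2257799513.000; Z-1: 1436705185.000; Z-8: 988448336.000; Z-12: 35558165.000; Z-3: 1792207553.000; Z-5: 2465470169.000; Z-10: 3154392154.000; Z-19: 2892626621.000.
Minimum at Z-12.

Z-12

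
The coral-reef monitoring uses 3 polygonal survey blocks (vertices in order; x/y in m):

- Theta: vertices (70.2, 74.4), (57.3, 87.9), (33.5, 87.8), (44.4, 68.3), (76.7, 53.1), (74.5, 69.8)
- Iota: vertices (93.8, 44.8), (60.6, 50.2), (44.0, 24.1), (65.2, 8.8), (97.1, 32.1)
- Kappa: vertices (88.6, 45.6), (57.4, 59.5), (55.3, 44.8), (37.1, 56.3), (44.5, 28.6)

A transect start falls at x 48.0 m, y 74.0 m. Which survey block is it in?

Cast a ray rightward from (48.0, 74.0). For each polygon, the edges (by vertex number in listed order) whose endpoints lie on opposite sides of y = 74.0, where each meets that height, and whether that is right or left of the point:
Theta: 3–4 at x≈41.21 (left), 6–1 at x≈70.57 (right) → 1 crossing.
Iota: no edge straddles that height → 0 crossings.
Kappa: no edge straddles that height → 0 crossings.
Only Theta has an odd count, so the point is inside Theta.

Theta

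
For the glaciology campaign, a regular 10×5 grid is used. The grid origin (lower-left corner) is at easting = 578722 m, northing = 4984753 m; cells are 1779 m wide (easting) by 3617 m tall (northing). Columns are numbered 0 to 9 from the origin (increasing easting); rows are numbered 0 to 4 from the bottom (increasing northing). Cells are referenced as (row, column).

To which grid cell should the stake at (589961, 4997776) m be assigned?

(3, 6)

Column index: ⌊(589961 − 578722) / 1779⌋ = ⌊6.318⌋ = 6
Row offset from origin: ⌊(4997776 − 4984753) / 3617⌋ = ⌊3.600⌋ = 3 → row 3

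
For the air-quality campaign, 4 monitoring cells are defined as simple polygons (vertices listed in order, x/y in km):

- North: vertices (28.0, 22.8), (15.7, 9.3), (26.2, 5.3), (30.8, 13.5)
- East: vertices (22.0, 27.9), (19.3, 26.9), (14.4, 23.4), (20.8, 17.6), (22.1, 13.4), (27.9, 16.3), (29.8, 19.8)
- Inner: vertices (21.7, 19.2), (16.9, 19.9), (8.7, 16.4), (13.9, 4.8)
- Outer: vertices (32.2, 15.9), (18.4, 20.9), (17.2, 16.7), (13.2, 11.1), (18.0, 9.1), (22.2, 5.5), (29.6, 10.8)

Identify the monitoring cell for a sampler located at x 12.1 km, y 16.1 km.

Inner

Cast a ray rightward from (12.1, 16.1). For each polygon, the edges (by vertex number in listed order) whose endpoints lie on opposite sides of y = 16.1, where each meets that height, and whether that is right or left of the point:
North: 1–2 at x≈21.90 (right), 4–1 at x≈30.02 (right) → 2 crossings.
East: 4–5 at x≈21.26 (right), 5–6 at x≈27.50 (right) → 2 crossings.
Inner: 3–4 at x≈8.83 (left), 4–1 at x≈20.02 (right) → 1 crossing.
Outer: 1–2 at x≈31.65 (right), 3–4 at x≈16.77 (right) → 2 crossings.
Only Inner has an odd count, so the point is inside Inner.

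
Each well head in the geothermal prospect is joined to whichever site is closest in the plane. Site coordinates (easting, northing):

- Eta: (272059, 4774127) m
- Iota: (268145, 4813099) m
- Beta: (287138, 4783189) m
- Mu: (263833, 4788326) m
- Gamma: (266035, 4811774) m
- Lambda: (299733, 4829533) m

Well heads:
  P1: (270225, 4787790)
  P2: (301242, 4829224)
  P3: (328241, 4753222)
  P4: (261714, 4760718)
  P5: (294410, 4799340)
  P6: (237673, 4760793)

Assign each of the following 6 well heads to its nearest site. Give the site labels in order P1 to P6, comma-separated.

P1 → Mu (d²=41144960.00)
P2 → Lambda (d²=2372562.00)
P3 → Beta (d²=2587477698.00)
P4 → Eta (d²=286820306.00)
P5 → Beta (d²=313736785.00)
P6 → Eta (d²=1360192552.00)

Mu, Lambda, Beta, Eta, Beta, Eta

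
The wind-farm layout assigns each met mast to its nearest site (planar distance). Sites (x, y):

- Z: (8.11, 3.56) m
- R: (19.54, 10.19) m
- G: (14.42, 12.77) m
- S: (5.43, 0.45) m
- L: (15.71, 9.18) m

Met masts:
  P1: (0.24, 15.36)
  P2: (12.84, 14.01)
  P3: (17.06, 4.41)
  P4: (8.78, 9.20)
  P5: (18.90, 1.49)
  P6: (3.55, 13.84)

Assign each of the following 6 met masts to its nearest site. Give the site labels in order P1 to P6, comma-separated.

Z, G, L, Z, L, G

P1 → Z (d²=201.18)
P2 → G (d²=4.03)
P3 → L (d²=24.58)
P4 → Z (d²=32.26)
P5 → L (d²=69.31)
P6 → G (d²=119.30)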